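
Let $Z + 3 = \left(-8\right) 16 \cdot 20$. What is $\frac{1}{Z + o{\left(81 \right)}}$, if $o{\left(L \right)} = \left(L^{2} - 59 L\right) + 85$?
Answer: $- \frac{1}{696} \approx -0.0014368$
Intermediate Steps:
$Z = -2563$ ($Z = -3 + \left(-8\right) 16 \cdot 20 = -3 - 2560 = -2563$)
$o{\left(L \right)} = 85 + L^{2} - 59 L$
$\frac{1}{Z + o{\left(81 \right)}} = \frac{1}{-2563 + \left(85 + 81^{2} - 4779\right)} = \frac{1}{-2563 + \left(85 + 6561 - 4779\right)} = \frac{1}{-2563 + 1867} = \frac{1}{-696} = - \frac{1}{696}$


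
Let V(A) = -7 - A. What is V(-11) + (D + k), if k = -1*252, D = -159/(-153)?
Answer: -12595/51 ≈ -246.96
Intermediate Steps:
D = 53/51 (D = -159*(-1/153) = 53/51 ≈ 1.0392)
k = -252
V(-11) + (D + k) = (-7 - 1*(-11)) + (53/51 - 252) = (-7 + 11) - 12799/51 = 4 - 12799/51 = -12595/51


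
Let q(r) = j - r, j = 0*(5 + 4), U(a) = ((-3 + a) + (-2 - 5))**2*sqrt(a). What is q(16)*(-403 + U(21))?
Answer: 6448 - 1936*sqrt(21) ≈ -2423.9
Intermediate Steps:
U(a) = sqrt(a)*(-10 + a)**2 (U(a) = ((-3 + a) - 7)**2*sqrt(a) = (-10 + a)**2*sqrt(a) = sqrt(a)*(-10 + a)**2)
j = 0 (j = 0*9 = 0)
q(r) = -r (q(r) = 0 - r = -r)
q(16)*(-403 + U(21)) = (-1*16)*(-403 + sqrt(21)*(-10 + 21)**2) = -16*(-403 + sqrt(21)*11**2) = -16*(-403 + sqrt(21)*121) = -16*(-403 + 121*sqrt(21)) = 6448 - 1936*sqrt(21)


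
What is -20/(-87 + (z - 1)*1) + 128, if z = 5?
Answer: 10644/83 ≈ 128.24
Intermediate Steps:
-20/(-87 + (z - 1)*1) + 128 = -20/(-87 + (5 - 1)*1) + 128 = -20/(-87 + 4*1) + 128 = -20/(-87 + 4) + 128 = -20/(-83) + 128 = -20*(-1/83) + 128 = 20/83 + 128 = 10644/83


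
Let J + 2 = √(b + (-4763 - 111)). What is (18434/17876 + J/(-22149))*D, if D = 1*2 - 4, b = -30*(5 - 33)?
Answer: -204165209/98983881 + 2*I*√4034/22149 ≈ -2.0626 + 0.0057351*I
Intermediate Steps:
b = 840 (b = -30*(-28) = 840)
J = -2 + I*√4034 (J = -2 + √(840 + (-4763 - 111)) = -2 + √(840 - 4874) = -2 + √(-4034) = -2 + I*√4034 ≈ -2.0 + 63.514*I)
D = -2 (D = 2 - 4 = -2)
(18434/17876 + J/(-22149))*D = (18434/17876 + (-2 + I*√4034)/(-22149))*(-2) = (18434*(1/17876) + (-2 + I*√4034)*(-1/22149))*(-2) = (9217/8938 + (2/22149 - I*√4034/22149))*(-2) = (204165209/197967762 - I*√4034/22149)*(-2) = -204165209/98983881 + 2*I*√4034/22149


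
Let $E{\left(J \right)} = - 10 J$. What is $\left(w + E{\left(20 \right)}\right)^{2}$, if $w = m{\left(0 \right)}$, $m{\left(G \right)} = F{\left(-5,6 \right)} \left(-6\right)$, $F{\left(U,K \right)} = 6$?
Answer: $55696$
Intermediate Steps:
$m{\left(G \right)} = -36$ ($m{\left(G \right)} = 6 \left(-6\right) = -36$)
$w = -36$
$\left(w + E{\left(20 \right)}\right)^{2} = \left(-36 - 200\right)^{2} = \left(-236\right)^{2} = 55696$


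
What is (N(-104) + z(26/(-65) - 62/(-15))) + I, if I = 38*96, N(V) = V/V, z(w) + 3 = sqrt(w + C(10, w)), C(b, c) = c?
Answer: 3646 + 4*sqrt(105)/15 ≈ 3648.7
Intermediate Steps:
z(w) = -3 + sqrt(2)*sqrt(w) (z(w) = -3 + sqrt(w + w) = -3 + sqrt(2*w) = -3 + sqrt(2)*sqrt(w))
N(V) = 1
I = 3648
(N(-104) + z(26/(-65) - 62/(-15))) + I = (1 + (-3 + sqrt(2)*sqrt(26/(-65) - 62/(-15)))) + 3648 = (1 + (-3 + sqrt(2)*sqrt(26*(-1/65) - 62*(-1/15)))) + 3648 = (1 + (-3 + sqrt(2)*sqrt(-2/5 + 62/15))) + 3648 = (1 + (-3 + sqrt(2)*sqrt(56/15))) + 3648 = (1 + (-3 + sqrt(2)*(2*sqrt(210)/15))) + 3648 = (1 + (-3 + 4*sqrt(105)/15)) + 3648 = (-2 + 4*sqrt(105)/15) + 3648 = 3646 + 4*sqrt(105)/15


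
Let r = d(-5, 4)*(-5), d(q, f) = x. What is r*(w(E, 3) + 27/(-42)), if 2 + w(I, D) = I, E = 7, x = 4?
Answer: -610/7 ≈ -87.143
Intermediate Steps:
d(q, f) = 4
w(I, D) = -2 + I
r = -20 (r = 4*(-5) = -20)
r*(w(E, 3) + 27/(-42)) = -20*((-2 + 7) + 27/(-42)) = -20*(5 + 27*(-1/42)) = -20*(5 - 9/14) = -20*61/14 = -610/7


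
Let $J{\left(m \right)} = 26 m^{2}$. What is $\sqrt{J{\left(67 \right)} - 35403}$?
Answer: $\sqrt{81311} \approx 285.15$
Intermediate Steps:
$\sqrt{J{\left(67 \right)} - 35403} = \sqrt{26 \cdot 67^{2} - 35403} = \sqrt{26 \cdot 4489 - 35403} = \sqrt{116714 - 35403} = \sqrt{81311}$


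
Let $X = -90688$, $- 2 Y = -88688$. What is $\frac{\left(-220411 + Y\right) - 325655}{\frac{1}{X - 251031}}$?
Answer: $171447940118$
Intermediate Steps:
$Y = 44344$ ($Y = \left(- \frac{1}{2}\right) \left(-88688\right) = 44344$)
$\frac{\left(-220411 + Y\right) - 325655}{\frac{1}{X - 251031}} = \frac{\left(-220411 + 44344\right) - 325655}{\frac{1}{-90688 - 251031}} = \frac{-176067 - 325655}{\frac{1}{-341719}} = - \frac{501722}{- \frac{1}{341719}} = \left(-501722\right) \left(-341719\right) = 171447940118$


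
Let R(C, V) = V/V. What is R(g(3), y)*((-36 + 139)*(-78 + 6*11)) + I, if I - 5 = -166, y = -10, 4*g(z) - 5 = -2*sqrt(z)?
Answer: -1397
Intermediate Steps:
g(z) = 5/4 - sqrt(z)/2 (g(z) = 5/4 + (-2*sqrt(z))/4 = 5/4 - sqrt(z)/2)
I = -161 (I = 5 - 166 = -161)
R(C, V) = 1
R(g(3), y)*((-36 + 139)*(-78 + 6*11)) + I = 1*((-36 + 139)*(-78 + 6*11)) - 161 = 1*(103*(-78 + 66)) - 161 = 1*(103*(-12)) - 161 = 1*(-1236) - 161 = -1236 - 161 = -1397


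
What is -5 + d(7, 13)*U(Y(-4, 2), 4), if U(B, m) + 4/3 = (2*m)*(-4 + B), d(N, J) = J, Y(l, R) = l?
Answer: -2563/3 ≈ -854.33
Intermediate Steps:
U(B, m) = -4/3 + 2*m*(-4 + B) (U(B, m) = -4/3 + (2*m)*(-4 + B) = -4/3 + 2*m*(-4 + B))
-5 + d(7, 13)*U(Y(-4, 2), 4) = -5 + 13*(-4/3 - 8*4 + 2*(-4)*4) = -5 + 13*(-4/3 - 32 - 32) = -5 + 13*(-196/3) = -5 - 2548/3 = -2563/3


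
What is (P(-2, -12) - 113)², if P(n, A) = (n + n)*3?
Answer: 15625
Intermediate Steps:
P(n, A) = 6*n (P(n, A) = (2*n)*3 = 6*n)
(P(-2, -12) - 113)² = (6*(-2) - 113)² = (-12 - 113)² = (-125)² = 15625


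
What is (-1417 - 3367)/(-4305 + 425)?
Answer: 598/485 ≈ 1.2330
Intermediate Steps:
(-1417 - 3367)/(-4305 + 425) = -4784/(-3880) = -4784*(-1/3880) = 598/485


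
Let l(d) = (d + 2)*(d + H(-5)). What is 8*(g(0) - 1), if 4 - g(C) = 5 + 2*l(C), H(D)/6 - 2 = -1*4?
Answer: 368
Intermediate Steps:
H(D) = -12 (H(D) = 12 + 6*(-1*4) = 12 + 6*(-4) = 12 - 24 = -12)
l(d) = (-12 + d)*(2 + d) (l(d) = (d + 2)*(d - 12) = (2 + d)*(-12 + d) = (-12 + d)*(2 + d))
g(C) = 47 - 2*C**2 + 20*C (g(C) = 4 - (5 + 2*(-24 + C**2 - 10*C)) = 4 - (5 + (-48 - 20*C + 2*C**2)) = 4 - (-43 - 20*C + 2*C**2) = 4 + (43 - 2*C**2 + 20*C) = 47 - 2*C**2 + 20*C)
8*(g(0) - 1) = 8*((47 - 2*0**2 + 20*0) - 1) = 8*((47 - 2*0 + 0) - 1) = 8*((47 + 0 + 0) - 1) = 8*(47 - 1) = 8*46 = 368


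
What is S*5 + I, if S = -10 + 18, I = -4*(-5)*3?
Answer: 100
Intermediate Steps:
I = 60 (I = 20*3 = 60)
S = 8
S*5 + I = 8*5 + 60 = 40 + 60 = 100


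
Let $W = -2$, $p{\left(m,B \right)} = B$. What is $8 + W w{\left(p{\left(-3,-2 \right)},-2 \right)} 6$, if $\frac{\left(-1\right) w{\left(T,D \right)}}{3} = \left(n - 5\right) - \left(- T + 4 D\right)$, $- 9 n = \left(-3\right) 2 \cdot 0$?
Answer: $44$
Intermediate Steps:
$n = 0$ ($n = - \frac{\left(-3\right) 2 \cdot 0}{9} = - \frac{\left(-6\right) 0}{9} = \left(- \frac{1}{9}\right) 0 = 0$)
$w{\left(T,D \right)} = 15 - 3 T + 12 D$ ($w{\left(T,D \right)} = - 3 \left(\left(0 - 5\right) - \left(- T + 4 D\right)\right) = - 3 \left(-5 - \left(- T + 4 D\right)\right) = - 3 \left(-5 + T - 4 D\right) = 15 - 3 T + 12 D$)
$8 + W w{\left(p{\left(-3,-2 \right)},-2 \right)} 6 = 8 - 2 \left(15 - -6 + 12 \left(-2\right)\right) 6 = 8 - 2 \left(15 + 6 - 24\right) 6 = 8 - 2 \left(\left(-3\right) 6\right) = 8 - -36 = 8 + 36 = 44$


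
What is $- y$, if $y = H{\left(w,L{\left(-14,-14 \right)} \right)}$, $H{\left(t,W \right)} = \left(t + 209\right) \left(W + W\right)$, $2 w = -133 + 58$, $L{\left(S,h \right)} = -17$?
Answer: $5831$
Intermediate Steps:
$w = - \frac{75}{2}$ ($w = \frac{-133 + 58}{2} = \frac{1}{2} \left(-75\right) = - \frac{75}{2} \approx -37.5$)
$H{\left(t,W \right)} = 2 W \left(209 + t\right)$ ($H{\left(t,W \right)} = \left(209 + t\right) 2 W = 2 W \left(209 + t\right)$)
$y = -5831$ ($y = 2 \left(-17\right) \left(209 - \frac{75}{2}\right) = 2 \left(-17\right) \frac{343}{2} = -5831$)
$- y = \left(-1\right) \left(-5831\right) = 5831$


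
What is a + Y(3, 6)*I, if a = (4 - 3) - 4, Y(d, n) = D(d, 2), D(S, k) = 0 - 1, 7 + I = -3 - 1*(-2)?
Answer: 5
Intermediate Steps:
I = -8 (I = -7 + (-3 - 1*(-2)) = -7 + (-3 + 2) = -7 - 1 = -8)
D(S, k) = -1
Y(d, n) = -1
a = -3 (a = 1 - 4 = -3)
a + Y(3, 6)*I = -3 - 1*(-8) = -3 + 8 = 5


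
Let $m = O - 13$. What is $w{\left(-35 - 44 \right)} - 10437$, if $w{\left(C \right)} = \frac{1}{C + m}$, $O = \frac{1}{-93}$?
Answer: $- \frac{89309502}{8557} \approx -10437.0$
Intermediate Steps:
$O = - \frac{1}{93} \approx -0.010753$
$m = - \frac{1210}{93}$ ($m = - \frac{1}{93} - 13 = - \frac{1210}{93} \approx -13.011$)
$w{\left(C \right)} = \frac{1}{- \frac{1210}{93} + C}$ ($w{\left(C \right)} = \frac{1}{C - \frac{1210}{93}} = \frac{1}{- \frac{1210}{93} + C}$)
$w{\left(-35 - 44 \right)} - 10437 = \frac{93}{-1210 + 93 \left(-35 - 44\right)} - 10437 = \frac{93}{-1210 + 93 \left(-79\right)} - 10437 = \frac{93}{-1210 - 7347} - 10437 = \frac{93}{-8557} - 10437 = 93 \left(- \frac{1}{8557}\right) - 10437 = - \frac{93}{8557} - 10437 = - \frac{89309502}{8557}$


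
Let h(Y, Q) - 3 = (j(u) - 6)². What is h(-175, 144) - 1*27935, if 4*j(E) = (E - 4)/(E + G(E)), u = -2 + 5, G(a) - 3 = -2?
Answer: -7141183/256 ≈ -27895.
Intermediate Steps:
G(a) = 1 (G(a) = 3 - 2 = 1)
u = 3
j(E) = (-4 + E)/(4*(1 + E)) (j(E) = ((E - 4)/(E + 1))/4 = ((-4 + E)/(1 + E))/4 = (-4 + E)/(4*(1 + E)))
h(Y, Q) = 10177/256 (h(Y, Q) = 3 + ((-4 + 3)/(4*(1 + 3)) - 6)² = 3 + ((¼)*(-1)/4 - 6)² = 3 + ((¼)*(¼)*(-1) - 6)² = 3 + (-1/16 - 6)² = 3 + (-97/16)² = 3 + 9409/256 = 10177/256)
h(-175, 144) - 1*27935 = 10177/256 - 1*27935 = 10177/256 - 27935 = -7141183/256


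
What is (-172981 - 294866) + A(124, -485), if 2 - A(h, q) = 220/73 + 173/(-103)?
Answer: -3517736586/7519 ≈ -4.6785e+5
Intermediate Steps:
A(h, q) = 5007/7519 (A(h, q) = 2 - (220/73 + 173/(-103)) = 2 - (220*(1/73) + 173*(-1/103)) = 2 - (220/73 - 173/103) = 2 - 1*10031/7519 = 2 - 10031/7519 = 5007/7519)
(-172981 - 294866) + A(124, -485) = (-172981 - 294866) + 5007/7519 = -467847 + 5007/7519 = -3517736586/7519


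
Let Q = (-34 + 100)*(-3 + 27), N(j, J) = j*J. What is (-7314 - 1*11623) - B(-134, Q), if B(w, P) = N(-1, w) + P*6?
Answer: -28575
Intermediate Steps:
N(j, J) = J*j
Q = 1584 (Q = 66*24 = 1584)
B(w, P) = -w + 6*P (B(w, P) = w*(-1) + P*6 = -w + 6*P)
(-7314 - 1*11623) - B(-134, Q) = (-7314 - 1*11623) - (-1*(-134) + 6*1584) = (-7314 - 11623) - (134 + 9504) = -18937 - 1*9638 = -18937 - 9638 = -28575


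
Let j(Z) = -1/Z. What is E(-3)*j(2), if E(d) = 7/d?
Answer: 7/6 ≈ 1.1667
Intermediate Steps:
E(-3)*j(2) = (7/(-3))*(-1/2) = (7*(-1/3))*(-1*1/2) = -7/3*(-1/2) = 7/6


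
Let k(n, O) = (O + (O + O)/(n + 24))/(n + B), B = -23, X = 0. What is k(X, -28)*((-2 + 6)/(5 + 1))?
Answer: 182/207 ≈ 0.87923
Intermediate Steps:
k(n, O) = (O + 2*O/(24 + n))/(-23 + n) (k(n, O) = (O + (O + O)/(n + 24))/(n - 23) = (O + (2*O)/(24 + n))/(-23 + n) = (O + 2*O/(24 + n))/(-23 + n))
k(X, -28)*((-2 + 6)/(5 + 1)) = (-28*(26 + 0)/(-552 + 0 + 0²))*((-2 + 6)/(5 + 1)) = (-28*26/(-552 + 0 + 0))*(4/6) = (-28*26/(-552))*(4*(⅙)) = -28*(-1/552)*26*(⅔) = (91/69)*(⅔) = 182/207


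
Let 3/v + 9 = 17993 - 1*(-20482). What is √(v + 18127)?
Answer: 7*√60819297810/12822 ≈ 134.64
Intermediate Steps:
v = 1/12822 (v = 3/(-9 + (17993 - 1*(-20482))) = 3/(-9 + (17993 + 20482)) = 3/(-9 + 38475) = 3/38466 = 3*(1/38466) = 1/12822 ≈ 7.7991e-5)
√(v + 18127) = √(1/12822 + 18127) = √(232424395/12822) = 7*√60819297810/12822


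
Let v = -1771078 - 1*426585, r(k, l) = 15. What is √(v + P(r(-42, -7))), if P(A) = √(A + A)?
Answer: √(-2197663 + √30) ≈ 1482.4*I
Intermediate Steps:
P(A) = √2*√A (P(A) = √(2*A) = √2*√A)
v = -2197663 (v = -1771078 - 426585 = -2197663)
√(v + P(r(-42, -7))) = √(-2197663 + √2*√15) = √(-2197663 + √30)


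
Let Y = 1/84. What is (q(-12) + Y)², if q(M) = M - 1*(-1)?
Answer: 851929/7056 ≈ 120.74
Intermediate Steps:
q(M) = 1 + M (q(M) = M + 1 = 1 + M)
Y = 1/84 ≈ 0.011905
(q(-12) + Y)² = ((1 - 12) + 1/84)² = (-11 + 1/84)² = (-923/84)² = 851929/7056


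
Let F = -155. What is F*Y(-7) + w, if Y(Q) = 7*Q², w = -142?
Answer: -53307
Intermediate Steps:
F*Y(-7) + w = -1085*(-7)² - 142 = -1085*49 - 142 = -155*343 - 142 = -53165 - 142 = -53307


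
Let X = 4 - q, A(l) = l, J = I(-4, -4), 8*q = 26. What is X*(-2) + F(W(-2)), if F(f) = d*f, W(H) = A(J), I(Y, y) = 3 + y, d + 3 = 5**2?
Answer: -47/2 ≈ -23.500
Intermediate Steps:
q = 13/4 (q = (1/8)*26 = 13/4 ≈ 3.2500)
d = 22 (d = -3 + 5**2 = -3 + 25 = 22)
J = -1 (J = 3 - 4 = -1)
W(H) = -1
F(f) = 22*f
X = 3/4 (X = 4 - 1*13/4 = 4 - 13/4 = 3/4 ≈ 0.75000)
X*(-2) + F(W(-2)) = (3/4)*(-2) + 22*(-1) = -3/2 - 22 = -47/2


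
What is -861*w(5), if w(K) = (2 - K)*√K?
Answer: 2583*√5 ≈ 5775.8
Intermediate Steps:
w(K) = √K*(2 - K)
-861*w(5) = -861*√5*(2 - 1*5) = -861*√5*(2 - 5) = -861*√5*(-3) = -(-2583)*√5 = 2583*√5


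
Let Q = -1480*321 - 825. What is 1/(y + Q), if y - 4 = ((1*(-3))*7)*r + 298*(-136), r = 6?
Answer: -1/516555 ≈ -1.9359e-6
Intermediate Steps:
Q = -475905 (Q = -475080 - 825 = -475905)
y = -40650 (y = 4 + (((1*(-3))*7)*6 + 298*(-136)) = 4 + (-3*7*6 - 40528) = 4 + (-21*6 - 40528) = 4 + (-126 - 40528) = 4 - 40654 = -40650)
1/(y + Q) = 1/(-40650 - 475905) = 1/(-516555) = -1/516555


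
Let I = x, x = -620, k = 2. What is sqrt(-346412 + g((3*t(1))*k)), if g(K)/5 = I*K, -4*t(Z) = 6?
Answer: 4*I*sqrt(19907) ≈ 564.37*I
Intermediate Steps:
I = -620
t(Z) = -3/2 (t(Z) = -1/4*6 = -3/2)
g(K) = -3100*K (g(K) = 5*(-620*K) = -3100*K)
sqrt(-346412 + g((3*t(1))*k)) = sqrt(-346412 - 3100*3*(-3/2)*2) = sqrt(-346412 - (-13950)*2) = sqrt(-346412 - 3100*(-9)) = sqrt(-346412 + 27900) = sqrt(-318512) = 4*I*sqrt(19907)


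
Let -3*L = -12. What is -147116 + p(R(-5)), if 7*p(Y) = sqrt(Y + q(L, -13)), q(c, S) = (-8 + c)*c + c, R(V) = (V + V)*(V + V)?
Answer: -147116 + 2*sqrt(22)/7 ≈ -1.4711e+5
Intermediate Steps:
L = 4 (L = -1/3*(-12) = 4)
R(V) = 4*V**2 (R(V) = (2*V)*(2*V) = 4*V**2)
q(c, S) = c + c*(-8 + c) (q(c, S) = c*(-8 + c) + c = c + c*(-8 + c))
p(Y) = sqrt(-12 + Y)/7 (p(Y) = sqrt(Y + 4*(-7 + 4))/7 = sqrt(Y + 4*(-3))/7 = sqrt(Y - 12)/7 = sqrt(-12 + Y)/7)
-147116 + p(R(-5)) = -147116 + sqrt(-12 + 4*(-5)**2)/7 = -147116 + sqrt(-12 + 4*25)/7 = -147116 + sqrt(-12 + 100)/7 = -147116 + sqrt(88)/7 = -147116 + (2*sqrt(22))/7 = -147116 + 2*sqrt(22)/7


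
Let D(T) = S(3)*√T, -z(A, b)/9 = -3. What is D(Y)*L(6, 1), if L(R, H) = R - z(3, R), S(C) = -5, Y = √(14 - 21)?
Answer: 105*7^(¼)*√I ≈ 120.77 + 120.77*I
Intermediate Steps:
Y = I*√7 (Y = √(-7) = I*√7 ≈ 2.6458*I)
z(A, b) = 27 (z(A, b) = -9*(-3) = 27)
L(R, H) = -27 + R (L(R, H) = R - 1*27 = R - 27 = -27 + R)
D(T) = -5*√T
D(Y)*L(6, 1) = (-5*7^(¼)*√I)*(-27 + 6) = -5*7^(¼)*√I*(-21) = 105*7^(¼)*√I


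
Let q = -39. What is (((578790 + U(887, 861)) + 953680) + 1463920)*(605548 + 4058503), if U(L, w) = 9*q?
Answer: 13973678693989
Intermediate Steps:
U(L, w) = -351 (U(L, w) = 9*(-39) = -351)
(((578790 + U(887, 861)) + 953680) + 1463920)*(605548 + 4058503) = (((578790 - 351) + 953680) + 1463920)*(605548 + 4058503) = ((578439 + 953680) + 1463920)*4664051 = (1532119 + 1463920)*4664051 = 2996039*4664051 = 13973678693989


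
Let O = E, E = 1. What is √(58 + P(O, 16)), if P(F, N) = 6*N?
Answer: √154 ≈ 12.410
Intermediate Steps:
O = 1
√(58 + P(O, 16)) = √(58 + 6*16) = √(58 + 96) = √154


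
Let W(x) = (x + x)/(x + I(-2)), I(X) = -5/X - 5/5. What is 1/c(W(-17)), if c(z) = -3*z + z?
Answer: -31/136 ≈ -0.22794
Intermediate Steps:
I(X) = -1 - 5/X (I(X) = -5/X - 5*1/5 = -5/X - 1 = -1 - 5/X)
W(x) = 2*x/(3/2 + x) (W(x) = (x + x)/(x + (-5 - 1*(-2))/(-2)) = (2*x)/(x - (-5 + 2)/2) = (2*x)/(x - 1/2*(-3)) = (2*x)/(x + 3/2) = (2*x)/(3/2 + x) = 2*x/(3/2 + x))
c(z) = -2*z
1/c(W(-17)) = 1/(-8*(-17)/(3 + 2*(-17))) = 1/(-8*(-17)/(3 - 34)) = 1/(-8*(-17)/(-31)) = 1/(-8*(-17)*(-1)/31) = 1/(-2*68/31) = 1/(-136/31) = -31/136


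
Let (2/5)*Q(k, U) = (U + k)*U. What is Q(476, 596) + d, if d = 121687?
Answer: 1718967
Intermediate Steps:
Q(k, U) = 5*U*(U + k)/2 (Q(k, U) = 5*((U + k)*U)/2 = 5*(U*(U + k))/2 = 5*U*(U + k)/2)
Q(476, 596) + d = (5/2)*596*(596 + 476) + 121687 = (5/2)*596*1072 + 121687 = 1597280 + 121687 = 1718967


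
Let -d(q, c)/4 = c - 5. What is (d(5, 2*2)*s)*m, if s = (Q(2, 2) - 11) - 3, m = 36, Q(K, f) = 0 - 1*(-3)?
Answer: -1584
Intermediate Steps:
Q(K, f) = 3 (Q(K, f) = 0 + 3 = 3)
d(q, c) = 20 - 4*c (d(q, c) = -4*(c - 5) = -4*(-5 + c) = 20 - 4*c)
s = -11 (s = (3 - 11) - 3 = -8 - 3 = -11)
(d(5, 2*2)*s)*m = ((20 - 8*2)*(-11))*36 = ((20 - 4*4)*(-11))*36 = ((20 - 16)*(-11))*36 = (4*(-11))*36 = -44*36 = -1584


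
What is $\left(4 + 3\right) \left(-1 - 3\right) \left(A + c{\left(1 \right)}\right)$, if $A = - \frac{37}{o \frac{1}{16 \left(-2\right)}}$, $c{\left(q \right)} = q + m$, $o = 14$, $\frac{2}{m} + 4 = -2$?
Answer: $- \frac{7160}{3} \approx -2386.7$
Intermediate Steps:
$m = - \frac{1}{3}$ ($m = \frac{2}{-4 - 2} = \frac{2}{-6} = 2 \left(- \frac{1}{6}\right) = - \frac{1}{3} \approx -0.33333$)
$c{\left(q \right)} = - \frac{1}{3} + q$ ($c{\left(q \right)} = q - \frac{1}{3} = - \frac{1}{3} + q$)
$A = \frac{592}{7}$ ($A = - \frac{37}{14 \frac{1}{16 \left(-2\right)}} = - \frac{37}{14 \frac{1}{-32}} = - \frac{37}{14 \left(- \frac{1}{32}\right)} = - \frac{37}{- \frac{7}{16}} = \left(-37\right) \left(- \frac{16}{7}\right) = \frac{592}{7} \approx 84.571$)
$\left(4 + 3\right) \left(-1 - 3\right) \left(A + c{\left(1 \right)}\right) = \left(4 + 3\right) \left(-1 - 3\right) \left(\frac{592}{7} + \left(- \frac{1}{3} + 1\right)\right) = 7 \left(-4\right) \left(\frac{592}{7} + \frac{2}{3}\right) = \left(-28\right) \frac{1790}{21} = - \frac{7160}{3}$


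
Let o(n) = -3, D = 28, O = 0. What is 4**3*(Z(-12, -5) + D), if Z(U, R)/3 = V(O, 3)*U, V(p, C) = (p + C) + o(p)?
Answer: 1792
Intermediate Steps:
V(p, C) = -3 + C + p (V(p, C) = (p + C) - 3 = (C + p) - 3 = -3 + C + p)
Z(U, R) = 0 (Z(U, R) = 3*((-3 + 3 + 0)*U) = 3*(0*U) = 3*0 = 0)
4**3*(Z(-12, -5) + D) = 4**3*(0 + 28) = 64*28 = 1792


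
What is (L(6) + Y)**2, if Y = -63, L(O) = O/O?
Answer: 3844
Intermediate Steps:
L(O) = 1
(L(6) + Y)**2 = (1 - 63)**2 = (-62)**2 = 3844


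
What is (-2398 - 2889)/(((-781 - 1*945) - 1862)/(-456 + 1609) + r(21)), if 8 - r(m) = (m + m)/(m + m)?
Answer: -6095911/4483 ≈ -1359.8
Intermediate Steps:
r(m) = 7 (r(m) = 8 - (m + m)/(m + m) = 8 - 2*m/(2*m) = 8 - 2*m*1/(2*m) = 8 - 1*1 = 8 - 1 = 7)
(-2398 - 2889)/(((-781 - 1*945) - 1862)/(-456 + 1609) + r(21)) = (-2398 - 2889)/(((-781 - 1*945) - 1862)/(-456 + 1609) + 7) = -5287/(((-781 - 945) - 1862)/1153 + 7) = -5287/((-1726 - 1862)*(1/1153) + 7) = -5287/(-3588*1/1153 + 7) = -5287/(-3588/1153 + 7) = -5287/4483/1153 = -5287*1153/4483 = -6095911/4483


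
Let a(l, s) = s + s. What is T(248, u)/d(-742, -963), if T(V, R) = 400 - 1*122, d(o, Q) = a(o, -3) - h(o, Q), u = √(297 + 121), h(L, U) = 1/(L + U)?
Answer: -473990/10229 ≈ -46.338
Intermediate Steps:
u = √418 ≈ 20.445
a(l, s) = 2*s
d(o, Q) = -6 - 1/(Q + o) (d(o, Q) = 2*(-3) - 1/(o + Q) = -6 - 1/(Q + o))
T(V, R) = 278 (T(V, R) = 400 - 122 = 278)
T(248, u)/d(-742, -963) = 278/(-6 - 1/(-963 - 742)) = 278/(-6 - 1/(-1705)) = 278/(-6 - 1*(-1/1705)) = 278/(-6 + 1/1705) = 278/(-10229/1705) = 278*(-1705/10229) = -473990/10229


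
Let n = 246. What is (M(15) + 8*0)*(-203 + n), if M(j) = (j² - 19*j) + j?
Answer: -1935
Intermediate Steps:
M(j) = j² - 18*j
(M(15) + 8*0)*(-203 + n) = (15*(-18 + 15) + 8*0)*(-203 + 246) = (15*(-3) + 0)*43 = (-45 + 0)*43 = -45*43 = -1935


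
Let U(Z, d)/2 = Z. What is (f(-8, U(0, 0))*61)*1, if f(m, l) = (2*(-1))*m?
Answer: 976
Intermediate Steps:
U(Z, d) = 2*Z
f(m, l) = -2*m
(f(-8, U(0, 0))*61)*1 = (-2*(-8)*61)*1 = (16*61)*1 = 976*1 = 976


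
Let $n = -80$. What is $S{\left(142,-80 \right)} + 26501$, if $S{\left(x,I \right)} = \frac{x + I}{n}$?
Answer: $\frac{1060009}{40} \approx 26500.0$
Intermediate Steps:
$S{\left(x,I \right)} = - \frac{I}{80} - \frac{x}{80}$ ($S{\left(x,I \right)} = \frac{x + I}{-80} = \left(I + x\right) \left(- \frac{1}{80}\right) = - \frac{I}{80} - \frac{x}{80}$)
$S{\left(142,-80 \right)} + 26501 = \left(\left(- \frac{1}{80}\right) \left(-80\right) - \frac{71}{40}\right) + 26501 = \left(1 - \frac{71}{40}\right) + 26501 = - \frac{31}{40} + 26501 = \frac{1060009}{40}$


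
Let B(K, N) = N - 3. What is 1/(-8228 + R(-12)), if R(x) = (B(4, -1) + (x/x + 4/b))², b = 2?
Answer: -1/8227 ≈ -0.00012155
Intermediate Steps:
B(K, N) = -3 + N
R(x) = 1 (R(x) = ((-3 - 1) + (x/x + 4/2))² = (-4 + (1 + 4*(½)))² = (-4 + (1 + 2))² = (-4 + 3)² = (-1)² = 1)
1/(-8228 + R(-12)) = 1/(-8228 + 1) = 1/(-8227) = -1/8227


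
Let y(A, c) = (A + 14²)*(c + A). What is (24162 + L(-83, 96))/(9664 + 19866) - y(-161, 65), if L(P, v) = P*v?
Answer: 49618497/14765 ≈ 3360.5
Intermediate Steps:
y(A, c) = (196 + A)*(A + c) (y(A, c) = (A + 196)*(A + c) = (196 + A)*(A + c))
(24162 + L(-83, 96))/(9664 + 19866) - y(-161, 65) = (24162 - 83*96)/(9664 + 19866) - ((-161)² + 196*(-161) + 196*65 - 161*65) = (24162 - 7968)/29530 - (25921 - 31556 + 12740 - 10465) = 16194*(1/29530) - 1*(-3360) = 8097/14765 + 3360 = 49618497/14765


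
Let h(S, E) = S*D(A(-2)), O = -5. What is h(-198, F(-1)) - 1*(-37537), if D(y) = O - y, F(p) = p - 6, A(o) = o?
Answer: 38131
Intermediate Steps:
F(p) = -6 + p
D(y) = -5 - y
h(S, E) = -3*S (h(S, E) = S*(-5 - 1*(-2)) = S*(-5 + 2) = S*(-3) = -3*S)
h(-198, F(-1)) - 1*(-37537) = -3*(-198) - 1*(-37537) = 594 + 37537 = 38131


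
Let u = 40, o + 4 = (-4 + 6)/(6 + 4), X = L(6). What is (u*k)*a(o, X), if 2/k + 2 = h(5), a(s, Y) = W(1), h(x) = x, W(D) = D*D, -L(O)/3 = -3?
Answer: 80/3 ≈ 26.667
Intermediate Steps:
L(O) = 9 (L(O) = -3*(-3) = 9)
W(D) = D**2
X = 9
o = -19/5 (o = -4 + (-4 + 6)/(6 + 4) = -4 + 2/10 = -4 + 2*(1/10) = -4 + 1/5 = -19/5 ≈ -3.8000)
a(s, Y) = 1 (a(s, Y) = 1**2 = 1)
k = 2/3 (k = 2/(-2 + 5) = 2/3 ≈ 0.66667)
(u*k)*a(o, X) = (40*(2/3))*1 = (80/3)*1 = 80/3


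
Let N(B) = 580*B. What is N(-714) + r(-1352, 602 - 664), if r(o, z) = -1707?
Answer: -415827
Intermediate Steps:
N(-714) + r(-1352, 602 - 664) = 580*(-714) - 1707 = -414120 - 1707 = -415827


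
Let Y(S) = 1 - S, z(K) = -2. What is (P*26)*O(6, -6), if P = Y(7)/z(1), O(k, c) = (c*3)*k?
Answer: -8424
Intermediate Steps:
O(k, c) = 3*c*k (O(k, c) = (3*c)*k = 3*c*k)
P = 3 (P = (1 - 1*7)/(-2) = (1 - 7)*(-½) = -6*(-½) = 3)
(P*26)*O(6, -6) = (3*26)*(3*(-6)*6) = 78*(-108) = -8424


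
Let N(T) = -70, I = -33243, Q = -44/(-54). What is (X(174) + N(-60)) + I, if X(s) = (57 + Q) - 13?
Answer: -898241/27 ≈ -33268.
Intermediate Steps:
Q = 22/27 (Q = -44*(-1/54) = 22/27 ≈ 0.81481)
X(s) = 1210/27 (X(s) = (57 + 22/27) - 13 = 1561/27 - 13 = 1210/27)
(X(174) + N(-60)) + I = (1210/27 - 70) - 33243 = -680/27 - 33243 = -898241/27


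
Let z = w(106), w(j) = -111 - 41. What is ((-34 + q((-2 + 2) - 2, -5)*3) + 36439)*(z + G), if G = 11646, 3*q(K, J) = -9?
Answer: 418335624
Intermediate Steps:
w(j) = -152
z = -152
q(K, J) = -3 (q(K, J) = (1/3)*(-9) = -3)
((-34 + q((-2 + 2) - 2, -5)*3) + 36439)*(z + G) = ((-34 - 3*3) + 36439)*(-152 + 11646) = ((-34 - 9) + 36439)*11494 = (-43 + 36439)*11494 = 36396*11494 = 418335624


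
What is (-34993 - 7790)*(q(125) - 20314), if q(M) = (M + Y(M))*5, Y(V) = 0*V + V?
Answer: 815615112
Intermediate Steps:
Y(V) = V (Y(V) = 0 + V = V)
q(M) = 10*M (q(M) = (M + M)*5 = (2*M)*5 = 10*M)
(-34993 - 7790)*(q(125) - 20314) = (-34993 - 7790)*(10*125 - 20314) = -42783*(1250 - 20314) = -42783*(-19064) = 815615112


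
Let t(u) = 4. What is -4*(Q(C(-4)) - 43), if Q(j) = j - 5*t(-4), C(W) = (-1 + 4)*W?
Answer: 300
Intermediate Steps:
C(W) = 3*W
Q(j) = -20 + j (Q(j) = j - 5*4 = j - 20 = -20 + j)
-4*(Q(C(-4)) - 43) = -4*((-20 + 3*(-4)) - 43) = -4*((-20 - 12) - 43) = -4*(-32 - 43) = -4*(-75) = 300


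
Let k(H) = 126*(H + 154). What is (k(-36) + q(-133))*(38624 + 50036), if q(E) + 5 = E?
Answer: 1305961800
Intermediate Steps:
k(H) = 19404 + 126*H (k(H) = 126*(154 + H) = 19404 + 126*H)
q(E) = -5 + E
(k(-36) + q(-133))*(38624 + 50036) = ((19404 + 126*(-36)) + (-5 - 133))*(38624 + 50036) = ((19404 - 4536) - 138)*88660 = (14868 - 138)*88660 = 14730*88660 = 1305961800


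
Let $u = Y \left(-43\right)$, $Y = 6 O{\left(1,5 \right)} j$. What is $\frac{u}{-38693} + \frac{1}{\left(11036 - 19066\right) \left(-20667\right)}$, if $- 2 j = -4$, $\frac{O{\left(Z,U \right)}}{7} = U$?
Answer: $\frac{2997165579293}{6421335894930} \approx 0.46675$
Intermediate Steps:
$O{\left(Z,U \right)} = 7 U$
$j = 2$ ($j = \left(- \frac{1}{2}\right) \left(-4\right) = 2$)
$Y = 420$ ($Y = 6 \cdot 7 \cdot 5 \cdot 2 = 6 \cdot 35 \cdot 2 = 210 \cdot 2 = 420$)
$u = -18060$ ($u = 420 \left(-43\right) = -18060$)
$\frac{u}{-38693} + \frac{1}{\left(11036 - 19066\right) \left(-20667\right)} = - \frac{18060}{-38693} + \frac{1}{\left(11036 - 19066\right) \left(-20667\right)} = \left(-18060\right) \left(- \frac{1}{38693}\right) + \frac{1}{-8030} \left(- \frac{1}{20667}\right) = \frac{18060}{38693} - - \frac{1}{165956010} = \frac{18060}{38693} + \frac{1}{165956010} = \frac{2997165579293}{6421335894930}$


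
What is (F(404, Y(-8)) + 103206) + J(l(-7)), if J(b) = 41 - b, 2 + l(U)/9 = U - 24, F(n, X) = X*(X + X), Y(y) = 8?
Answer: 103672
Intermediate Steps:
F(n, X) = 2*X² (F(n, X) = X*(2*X) = 2*X²)
l(U) = -234 + 9*U (l(U) = -18 + 9*(U - 24) = -18 + 9*(-24 + U) = -18 + (-216 + 9*U) = -234 + 9*U)
(F(404, Y(-8)) + 103206) + J(l(-7)) = (2*8² + 103206) + (41 - (-234 + 9*(-7))) = (2*64 + 103206) + (41 - (-234 - 63)) = (128 + 103206) + (41 - 1*(-297)) = 103334 + (41 + 297) = 103334 + 338 = 103672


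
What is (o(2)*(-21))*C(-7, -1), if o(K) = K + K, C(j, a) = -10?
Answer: 840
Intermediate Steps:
o(K) = 2*K
(o(2)*(-21))*C(-7, -1) = ((2*2)*(-21))*(-10) = (4*(-21))*(-10) = -84*(-10) = 840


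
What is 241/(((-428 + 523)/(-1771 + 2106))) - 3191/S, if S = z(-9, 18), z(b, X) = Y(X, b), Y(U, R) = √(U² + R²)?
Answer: 16147/19 - 3191*√5/45 ≈ 691.28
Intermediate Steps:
Y(U, R) = √(R² + U²)
z(b, X) = √(X² + b²) (z(b, X) = √(b² + X²) = √(X² + b²))
S = 9*√5 (S = √(18² + (-9)²) = √(324 + 81) = √405 = 9*√5 ≈ 20.125)
241/(((-428 + 523)/(-1771 + 2106))) - 3191/S = 241/(((-428 + 523)/(-1771 + 2106))) - 3191*√5/45 = 241/((95/335)) - 3191*√5/45 = 241/((95*(1/335))) - 3191*√5/45 = 241/(19/67) - 3191*√5/45 = 241*(67/19) - 3191*√5/45 = 16147/19 - 3191*√5/45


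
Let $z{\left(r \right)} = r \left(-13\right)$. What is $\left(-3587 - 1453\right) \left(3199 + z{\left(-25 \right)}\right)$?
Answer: $-17760960$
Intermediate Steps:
$z{\left(r \right)} = - 13 r$
$\left(-3587 - 1453\right) \left(3199 + z{\left(-25 \right)}\right) = \left(-3587 - 1453\right) \left(3199 - -325\right) = - 5040 \left(3199 + 325\right) = \left(-5040\right) 3524 = -17760960$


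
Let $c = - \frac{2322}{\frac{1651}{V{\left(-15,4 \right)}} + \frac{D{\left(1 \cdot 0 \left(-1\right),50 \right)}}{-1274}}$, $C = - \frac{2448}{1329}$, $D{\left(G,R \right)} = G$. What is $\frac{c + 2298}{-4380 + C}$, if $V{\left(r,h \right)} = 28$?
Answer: $- \frac{275323171}{534141426} \approx -0.51545$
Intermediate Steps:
$C = - \frac{816}{443}$ ($C = \left(-2448\right) \frac{1}{1329} = - \frac{816}{443} \approx -1.842$)
$c = - \frac{65016}{1651}$ ($c = - \frac{2322}{\frac{1651}{28} + \frac{1 \cdot 0 \left(-1\right)}{-1274}} = - \frac{2322}{1651 \cdot \frac{1}{28} + 0 \left(-1\right) \left(- \frac{1}{1274}\right)} = - \frac{2322}{\frac{1651}{28} + 0 \left(- \frac{1}{1274}\right)} = - \frac{2322}{\frac{1651}{28} + 0} = - \frac{2322}{\frac{1651}{28}} = \left(-2322\right) \frac{28}{1651} = - \frac{65016}{1651} \approx -39.38$)
$\frac{c + 2298}{-4380 + C} = \frac{- \frac{65016}{1651} + 2298}{-4380 - \frac{816}{443}} = \frac{3728982}{1651 \left(- \frac{1941156}{443}\right)} = \frac{3728982}{1651} \left(- \frac{443}{1941156}\right) = - \frac{275323171}{534141426}$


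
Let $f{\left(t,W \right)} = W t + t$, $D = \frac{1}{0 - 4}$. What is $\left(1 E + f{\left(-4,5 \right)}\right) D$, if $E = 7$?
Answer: $\frac{17}{4} \approx 4.25$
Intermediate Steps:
$D = - \frac{1}{4}$ ($D = \frac{1}{-4} = - \frac{1}{4} \approx -0.25$)
$f{\left(t,W \right)} = t + W t$
$\left(1 E + f{\left(-4,5 \right)}\right) D = \left(1 \cdot 7 - 4 \left(1 + 5\right)\right) \left(- \frac{1}{4}\right) = \left(7 - 24\right) \left(- \frac{1}{4}\right) = \left(-17\right) \left(- \frac{1}{4}\right) = \frac{17}{4}$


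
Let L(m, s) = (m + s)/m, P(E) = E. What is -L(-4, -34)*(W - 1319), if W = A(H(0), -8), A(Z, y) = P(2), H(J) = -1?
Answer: 25023/2 ≈ 12512.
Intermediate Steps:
A(Z, y) = 2
W = 2
L(m, s) = (m + s)/m
-L(-4, -34)*(W - 1319) = -(-4 - 34)/(-4)*(2 - 1319) = -(-1/4*(-38))*(-1317) = -19*(-1317)/2 = -1*(-25023/2) = 25023/2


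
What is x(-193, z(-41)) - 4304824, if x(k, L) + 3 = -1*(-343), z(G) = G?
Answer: -4304484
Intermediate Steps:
x(k, L) = 340 (x(k, L) = -3 - 1*(-343) = -3 + 343 = 340)
x(-193, z(-41)) - 4304824 = 340 - 4304824 = -4304484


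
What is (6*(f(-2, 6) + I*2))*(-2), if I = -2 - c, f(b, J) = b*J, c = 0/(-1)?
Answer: 192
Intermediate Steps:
c = 0 (c = 0*(-1) = 0)
f(b, J) = J*b
I = -2 (I = -2 - 1*0 = -2 + 0 = -2)
(6*(f(-2, 6) + I*2))*(-2) = (6*(6*(-2) - 2*2))*(-2) = (6*(-12 - 4))*(-2) = (6*(-16))*(-2) = -96*(-2) = 192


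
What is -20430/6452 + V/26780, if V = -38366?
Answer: -49665802/10799035 ≈ -4.5991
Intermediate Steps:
-20430/6452 + V/26780 = -20430/6452 - 38366/26780 = -20430*1/6452 - 38366*1/26780 = -10215/3226 - 19183/13390 = -49665802/10799035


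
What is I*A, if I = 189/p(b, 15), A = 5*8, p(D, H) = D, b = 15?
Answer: 504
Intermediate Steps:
A = 40
I = 63/5 (I = 189/15 = 189*(1/15) = 63/5 ≈ 12.600)
I*A = (63/5)*40 = 504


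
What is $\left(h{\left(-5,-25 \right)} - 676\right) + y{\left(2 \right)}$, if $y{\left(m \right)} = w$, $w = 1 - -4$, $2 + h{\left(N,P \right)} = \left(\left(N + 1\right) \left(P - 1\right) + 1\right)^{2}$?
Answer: $10352$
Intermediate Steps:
$h{\left(N,P \right)} = -2 + \left(1 + \left(1 + N\right) \left(-1 + P\right)\right)^{2}$ ($h{\left(N,P \right)} = -2 + \left(\left(N + 1\right) \left(P - 1\right) + 1\right)^{2} = -2 + \left(\left(1 + N\right) \left(-1 + P\right) + 1\right)^{2} = -2 + \left(1 + \left(1 + N\right) \left(-1 + P\right)\right)^{2}$)
$w = 5$ ($w = 1 + 4 = 5$)
$y{\left(m \right)} = 5$
$\left(h{\left(-5,-25 \right)} - 676\right) + y{\left(2 \right)} = \left(\left(-2 + \left(-25 - -5 - -125\right)^{2}\right) - 676\right) + 5 = \left(\left(-2 + \left(-25 + 5 + 125\right)^{2}\right) - 676\right) + 5 = \left(\left(-2 + 105^{2}\right) - 676\right) + 5 = \left(\left(-2 + 11025\right) - 676\right) + 5 = \left(11023 - 676\right) + 5 = 10347 + 5 = 10352$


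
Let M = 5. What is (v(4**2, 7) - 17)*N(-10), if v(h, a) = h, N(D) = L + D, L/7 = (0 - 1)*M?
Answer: 45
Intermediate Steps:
L = -35 (L = 7*((0 - 1)*5) = 7*(-1*5) = 7*(-5) = -35)
N(D) = -35 + D
(v(4**2, 7) - 17)*N(-10) = (4**2 - 17)*(-35 - 10) = (16 - 17)*(-45) = -1*(-45) = 45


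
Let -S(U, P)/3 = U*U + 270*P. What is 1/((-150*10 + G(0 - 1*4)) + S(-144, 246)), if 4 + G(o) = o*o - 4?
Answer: -1/262960 ≈ -3.8029e-6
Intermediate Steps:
S(U, P) = -810*P - 3*U**2 (S(U, P) = -3*(U*U + 270*P) = -3*(U**2 + 270*P) = -810*P - 3*U**2)
G(o) = -8 + o**2 (G(o) = -4 + (o*o - 4) = -4 + (o**2 - 4) = -4 + (-4 + o**2) = -8 + o**2)
1/((-150*10 + G(0 - 1*4)) + S(-144, 246)) = 1/((-150*10 + (-8 + (0 - 1*4)**2)) + (-810*246 - 3*(-144)**2)) = 1/((-1500 + (-8 + (0 - 4)**2)) + (-199260 - 3*20736)) = 1/((-1500 + (-8 + (-4)**2)) + (-199260 - 62208)) = 1/((-1500 + (-8 + 16)) - 261468) = 1/((-1500 + 8) - 261468) = 1/(-1492 - 261468) = 1/(-262960) = -1/262960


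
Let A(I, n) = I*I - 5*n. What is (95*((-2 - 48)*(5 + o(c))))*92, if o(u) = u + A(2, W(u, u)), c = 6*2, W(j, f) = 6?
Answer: 3933000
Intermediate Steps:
A(I, n) = I**2 - 5*n
c = 12
o(u) = -26 + u (o(u) = u + (2**2 - 5*6) = u + (4 - 30) = u - 26 = -26 + u)
(95*((-2 - 48)*(5 + o(c))))*92 = (95*((-2 - 48)*(5 + (-26 + 12))))*92 = (95*(-50*(5 - 14)))*92 = (95*(-50*(-9)))*92 = (95*450)*92 = 42750*92 = 3933000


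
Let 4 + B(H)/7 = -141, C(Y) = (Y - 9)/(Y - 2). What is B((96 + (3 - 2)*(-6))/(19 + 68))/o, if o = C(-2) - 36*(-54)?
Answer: -4060/7787 ≈ -0.52138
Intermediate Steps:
C(Y) = (-9 + Y)/(-2 + Y)
B(H) = -1015 (B(H) = -28 + 7*(-141) = -28 - 987 = -1015)
o = 7787/4 (o = (-9 - 2)/(-2 - 2) - 36*(-54) = -11/(-4) + 1944 = -1/4*(-11) + 1944 = 11/4 + 1944 = 7787/4 ≈ 1946.8)
B((96 + (3 - 2)*(-6))/(19 + 68))/o = -1015/7787/4 = -1015*4/7787 = -4060/7787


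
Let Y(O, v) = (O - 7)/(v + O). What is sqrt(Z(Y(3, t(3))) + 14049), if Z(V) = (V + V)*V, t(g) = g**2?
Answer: sqrt(126443)/3 ≈ 118.53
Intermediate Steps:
Y(O, v) = (-7 + O)/(O + v)
Z(V) = 2*V**2 (Z(V) = (2*V)*V = 2*V**2)
sqrt(Z(Y(3, t(3))) + 14049) = sqrt(2*((-7 + 3)/(3 + 3**2))**2 + 14049) = sqrt(2*(-4/(3 + 9))**2 + 14049) = sqrt(2*(-4/12)**2 + 14049) = sqrt(2*((1/12)*(-4))**2 + 14049) = sqrt(2*(-1/3)**2 + 14049) = sqrt(2*(1/9) + 14049) = sqrt(2/9 + 14049) = sqrt(126443/9) = sqrt(126443)/3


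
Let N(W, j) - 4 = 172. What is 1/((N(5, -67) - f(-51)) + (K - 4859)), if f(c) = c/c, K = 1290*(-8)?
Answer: -1/15004 ≈ -6.6649e-5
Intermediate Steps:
N(W, j) = 176 (N(W, j) = 4 + 172 = 176)
K = -10320
f(c) = 1
1/((N(5, -67) - f(-51)) + (K - 4859)) = 1/((176 - 1*1) + (-10320 - 4859)) = 1/((176 - 1) - 15179) = 1/(175 - 15179) = 1/(-15004) = -1/15004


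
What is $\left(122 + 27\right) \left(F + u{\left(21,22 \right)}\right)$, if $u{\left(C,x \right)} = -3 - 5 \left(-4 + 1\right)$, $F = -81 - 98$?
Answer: $-24883$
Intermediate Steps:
$F = -179$ ($F = -81 - 98 = -179$)
$u{\left(C,x \right)} = 12$ ($u{\left(C,x \right)} = -3 - -15 = -3 + 15 = 12$)
$\left(122 + 27\right) \left(F + u{\left(21,22 \right)}\right) = \left(122 + 27\right) \left(-179 + 12\right) = 149 \left(-167\right) = -24883$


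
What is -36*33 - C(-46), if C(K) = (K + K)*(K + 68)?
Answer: 836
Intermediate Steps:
C(K) = 2*K*(68 + K) (C(K) = (2*K)*(68 + K) = 2*K*(68 + K))
-36*33 - C(-46) = -36*33 - 2*(-46)*(68 - 46) = -1188 - 2*(-46)*22 = -1188 - 1*(-2024) = -1188 + 2024 = 836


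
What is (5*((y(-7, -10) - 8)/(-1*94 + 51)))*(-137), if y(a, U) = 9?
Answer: 685/43 ≈ 15.930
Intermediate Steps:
(5*((y(-7, -10) - 8)/(-1*94 + 51)))*(-137) = (5*((9 - 8)/(-1*94 + 51)))*(-137) = (5*(1/(-94 + 51)))*(-137) = (5*(1/(-43)))*(-137) = (5*(1*(-1/43)))*(-137) = (5*(-1/43))*(-137) = -5/43*(-137) = 685/43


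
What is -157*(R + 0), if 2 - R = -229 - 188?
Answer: -65783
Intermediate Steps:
R = 419 (R = 2 - (-229 - 188) = 2 - 1*(-417) = 2 + 417 = 419)
-157*(R + 0) = -157*(419 + 0) = -157*419 = -65783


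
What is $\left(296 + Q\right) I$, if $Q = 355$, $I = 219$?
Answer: $142569$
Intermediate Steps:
$\left(296 + Q\right) I = \left(296 + 355\right) 219 = 651 \cdot 219 = 142569$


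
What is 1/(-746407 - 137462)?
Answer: -1/883869 ≈ -1.1314e-6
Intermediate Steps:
1/(-746407 - 137462) = 1/(-883869) = -1/883869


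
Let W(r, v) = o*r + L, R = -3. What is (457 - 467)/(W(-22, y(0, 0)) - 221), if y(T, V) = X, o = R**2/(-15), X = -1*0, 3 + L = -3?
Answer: 50/1069 ≈ 0.046773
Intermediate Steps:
L = -6 (L = -3 - 3 = -6)
X = 0
o = -3/5 (o = (-3)**2/(-15) = 9*(-1/15) = -3/5 ≈ -0.60000)
y(T, V) = 0
W(r, v) = -6 - 3*r/5 (W(r, v) = -3*r/5 - 6 = -6 - 3*r/5)
(457 - 467)/(W(-22, y(0, 0)) - 221) = (457 - 467)/((-6 - 3/5*(-22)) - 221) = -10/((-6 + 66/5) - 221) = -10/(36/5 - 221) = -10/(-1069/5) = -10*(-5/1069) = 50/1069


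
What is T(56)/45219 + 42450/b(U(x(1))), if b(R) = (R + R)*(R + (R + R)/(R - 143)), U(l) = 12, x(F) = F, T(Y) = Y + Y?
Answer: 13970264393/93332016 ≈ 149.68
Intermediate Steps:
T(Y) = 2*Y
b(R) = 2*R*(R + 2*R/(-143 + R)) (b(R) = (2*R)*(R + (2*R)/(-143 + R)) = (2*R)*(R + 2*R/(-143 + R)) = 2*R*(R + 2*R/(-143 + R)))
T(56)/45219 + 42450/b(U(x(1))) = (2*56)/45219 + 42450/((2*12²*(-141 + 12)/(-143 + 12))) = 112*(1/45219) + 42450/((2*144*(-129)/(-131))) = 112/45219 + 42450/((2*144*(-1/131)*(-129))) = 112/45219 + 42450/(37152/131) = 112/45219 + 42450*(131/37152) = 112/45219 + 926825/6192 = 13970264393/93332016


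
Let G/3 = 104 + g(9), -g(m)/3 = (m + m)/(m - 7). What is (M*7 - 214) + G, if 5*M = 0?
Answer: 17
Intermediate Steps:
M = 0 (M = (⅕)*0 = 0)
g(m) = -6*m/(-7 + m) (g(m) = -3*(m + m)/(m - 7) = -3*2*m/(-7 + m) = -6*m/(-7 + m))
G = 231 (G = 3*(104 - 6*9/(-7 + 9)) = 3*(104 - 6*9/2) = 3*(104 - 6*9*½) = 3*(104 - 27) = 3*77 = 231)
(M*7 - 214) + G = (0*7 - 214) + 231 = (0 - 214) + 231 = -214 + 231 = 17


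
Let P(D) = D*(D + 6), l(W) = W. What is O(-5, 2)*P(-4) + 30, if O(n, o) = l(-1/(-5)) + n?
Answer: 342/5 ≈ 68.400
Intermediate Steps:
O(n, o) = 1/5 + n (O(n, o) = -1/(-5) + n = -1*(-1/5) + n = 1/5 + n)
P(D) = D*(6 + D)
O(-5, 2)*P(-4) + 30 = (1/5 - 5)*(-4*(6 - 4)) + 30 = -(-96)*2/5 + 30 = -24/5*(-8) + 30 = 192/5 + 30 = 342/5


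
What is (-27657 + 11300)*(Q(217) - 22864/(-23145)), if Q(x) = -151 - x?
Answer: 138944471072/23145 ≈ 6.0032e+6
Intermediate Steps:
(-27657 + 11300)*(Q(217) - 22864/(-23145)) = (-27657 + 11300)*((-151 - 1*217) - 22864/(-23145)) = -16357*((-151 - 217) - 22864*(-1/23145)) = -16357*(-368 + 22864/23145) = -16357*(-8494496/23145) = 138944471072/23145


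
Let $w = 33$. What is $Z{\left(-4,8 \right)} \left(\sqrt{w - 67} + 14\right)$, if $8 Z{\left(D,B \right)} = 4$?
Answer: $7 + \frac{i \sqrt{34}}{2} \approx 7.0 + 2.9155 i$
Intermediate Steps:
$Z{\left(D,B \right)} = \frac{1}{2}$ ($Z{\left(D,B \right)} = \frac{1}{8} \cdot 4 = \frac{1}{2}$)
$Z{\left(-4,8 \right)} \left(\sqrt{w - 67} + 14\right) = \frac{\sqrt{33 - 67} + 14}{2} = \frac{\sqrt{-34} + 14}{2} = \frac{i \sqrt{34} + 14}{2} = \frac{14 + i \sqrt{34}}{2} = 7 + \frac{i \sqrt{34}}{2}$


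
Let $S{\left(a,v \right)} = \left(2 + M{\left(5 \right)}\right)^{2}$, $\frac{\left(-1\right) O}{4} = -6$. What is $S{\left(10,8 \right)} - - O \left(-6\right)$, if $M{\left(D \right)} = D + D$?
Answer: $0$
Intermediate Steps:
$O = 24$ ($O = \left(-4\right) \left(-6\right) = 24$)
$M{\left(D \right)} = 2 D$
$S{\left(a,v \right)} = 144$ ($S{\left(a,v \right)} = \left(2 + 2 \cdot 5\right)^{2} = \left(2 + 10\right)^{2} = 12^{2} = 144$)
$S{\left(10,8 \right)} - - O \left(-6\right) = 144 - \left(-1\right) 24 \left(-6\right) = 144 - \left(-24\right) \left(-6\right) = 144 - 144 = 0$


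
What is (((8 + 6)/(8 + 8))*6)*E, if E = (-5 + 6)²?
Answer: 21/4 ≈ 5.2500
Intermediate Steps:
E = 1 (E = 1² = 1)
(((8 + 6)/(8 + 8))*6)*E = (((8 + 6)/(8 + 8))*6)*1 = ((14/16)*6)*1 = ((14*(1/16))*6)*1 = ((7/8)*6)*1 = (21/4)*1 = 21/4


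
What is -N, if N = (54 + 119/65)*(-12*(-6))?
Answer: -261288/65 ≈ -4019.8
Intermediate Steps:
N = 261288/65 (N = (54 + 119*(1/65))*72 = (54 + 119/65)*72 = (3629/65)*72 = 261288/65 ≈ 4019.8)
-N = -1*261288/65 = -261288/65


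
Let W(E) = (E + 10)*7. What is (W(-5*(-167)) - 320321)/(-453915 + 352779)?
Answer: 52401/16856 ≈ 3.1087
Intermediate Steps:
W(E) = 70 + 7*E (W(E) = (10 + E)*7 = 70 + 7*E)
(W(-5*(-167)) - 320321)/(-453915 + 352779) = ((70 + 7*(-5*(-167))) - 320321)/(-453915 + 352779) = ((70 + 7*835) - 320321)/(-101136) = ((70 + 5845) - 320321)*(-1/101136) = (5915 - 320321)*(-1/101136) = -314406*(-1/101136) = 52401/16856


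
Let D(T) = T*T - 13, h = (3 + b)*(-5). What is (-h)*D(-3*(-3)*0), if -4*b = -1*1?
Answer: -845/4 ≈ -211.25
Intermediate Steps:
b = 1/4 (b = -(-1)/4 = -1/4*(-1) = 1/4 ≈ 0.25000)
h = -65/4 (h = (3 + 1/4)*(-5) = (13/4)*(-5) = -65/4 ≈ -16.250)
D(T) = -13 + T**2 (D(T) = T**2 - 13 = -13 + T**2)
(-h)*D(-3*(-3)*0) = (-1*(-65/4))*(-13 + (-3*(-3)*0)**2) = 65*(-13 + (9*0)**2)/4 = 65*(-13 + 0**2)/4 = 65*(-13 + 0)/4 = (65/4)*(-13) = -845/4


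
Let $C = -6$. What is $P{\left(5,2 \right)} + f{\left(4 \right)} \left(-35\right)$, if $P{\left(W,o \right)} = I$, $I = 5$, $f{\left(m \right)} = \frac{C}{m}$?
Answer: $\frac{115}{2} \approx 57.5$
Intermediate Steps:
$f{\left(m \right)} = - \frac{6}{m}$
$P{\left(W,o \right)} = 5$
$P{\left(5,2 \right)} + f{\left(4 \right)} \left(-35\right) = 5 + - \frac{6}{4} \left(-35\right) = 5 + \left(-6\right) \frac{1}{4} \left(-35\right) = 5 - - \frac{105}{2} = 5 + \frac{105}{2} = \frac{115}{2}$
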